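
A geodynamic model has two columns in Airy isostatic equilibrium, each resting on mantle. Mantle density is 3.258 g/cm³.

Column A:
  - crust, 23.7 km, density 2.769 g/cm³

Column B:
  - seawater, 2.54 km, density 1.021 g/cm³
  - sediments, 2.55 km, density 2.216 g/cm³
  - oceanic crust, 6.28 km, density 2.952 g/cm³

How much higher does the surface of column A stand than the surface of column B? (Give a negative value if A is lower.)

0.408 km

For any compensation level in the mantle, the mantle terms cancel and isostasy reduces to e = (Σt_A − Σt_B) − (Σ(ρt)_A − Σ(ρt)_B) / ρ_m.
Σt_A = 23.7 km; Σt_B = 11.37 km; Σ(ρt)_A = 65.6253; Σ(ρt)_B = 26.7827 (in km·g/cm³).
e = (23.7 − 11.37) − (65.6253 − 26.7827) / 3.258 = 0.408 km.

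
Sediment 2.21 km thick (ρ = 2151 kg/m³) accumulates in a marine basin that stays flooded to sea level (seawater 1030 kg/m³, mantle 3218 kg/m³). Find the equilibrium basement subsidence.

Submarine loading: the sediment displaces seawater, and the subsidence is in turn flooded, so s (ρ_m − ρ_w) = t (ρ_sed − ρ_w).
s = 2.21 km × (2151 − 1030) / (3218 − 1030) = 1.13 km.

1.13 km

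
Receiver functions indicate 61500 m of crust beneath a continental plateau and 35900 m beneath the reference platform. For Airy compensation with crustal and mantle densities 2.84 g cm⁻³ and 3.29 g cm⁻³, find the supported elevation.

Excess crust Δ = 61500 m − 35900 m = 25600 m, split between elevation h and root r with h + r = Δ.
Airy balance ρ_c h = (ρ_m − ρ_c) r gives r = h ρ_c/(ρ_m − ρ_c), so h (1 + ρ_c/(ρ_m − ρ_c)) = Δ, i.e. h = Δ (ρ_m − ρ_c)/ρ_m.
h = 25600 m × 0.45/3.29 = 3500 m.

3500 m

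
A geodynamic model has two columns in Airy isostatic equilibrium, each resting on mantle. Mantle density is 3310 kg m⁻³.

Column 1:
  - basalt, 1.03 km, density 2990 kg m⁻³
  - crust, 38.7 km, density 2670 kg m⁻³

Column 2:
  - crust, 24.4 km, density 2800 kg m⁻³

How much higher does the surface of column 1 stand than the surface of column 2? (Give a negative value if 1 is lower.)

For any compensation level in the mantle, the mantle terms cancel and isostasy reduces to e = (Σt_1 − Σt_2) − (Σ(ρt)_1 − Σ(ρt)_2) / ρ_m.
Σt_1 = 39.73 km; Σt_2 = 24.4 km; Σ(ρt)_1 = 106408.7; Σ(ρt)_2 = 68320 (in km·kg m⁻³).
e = (39.73 − 24.4) − (106408.7 − 68320) / 3310 = 3.82 km.

3.82 km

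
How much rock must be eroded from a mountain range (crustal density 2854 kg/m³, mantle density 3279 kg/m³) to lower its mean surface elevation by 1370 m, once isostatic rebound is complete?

10600 m

Net drop Δ = e − u = e − e ρ_c/ρ_m = e (ρ_m − ρ_c)/ρ_m.
e = Δ ρ_m/(ρ_m − ρ_c) = 1370 m × 3279/425 = 10600 m.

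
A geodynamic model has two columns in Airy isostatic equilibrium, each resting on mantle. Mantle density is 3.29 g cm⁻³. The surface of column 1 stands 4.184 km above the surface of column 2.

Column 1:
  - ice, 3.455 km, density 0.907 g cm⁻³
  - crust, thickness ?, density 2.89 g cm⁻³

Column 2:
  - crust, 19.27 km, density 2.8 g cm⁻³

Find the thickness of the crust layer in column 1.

Take the compensation level at the base of the deeper column (depth z_c below the surface of column 1) and equate Σ ρ_i t_i down to z_c; mantle fills any gap and the z_c terms cancel.
Column 1: 3.455×0.907 + x×2.89 + (z_c − 3.455 − x)×3.29
Column 2: 4.184×0 + 19.27×2.8 + (z_c − 4.184 − 19.27)×3.29
The z_c×3.29 term appears on both sides and cancels. Collect the known terms of each column as K = Σ(ρt)_known − 3.29 × (depth of known layers): K_1 = 3.133685 − 3.29×3.455 = −8.233265; K_2 = 53.956 − 3.29×(4.184 + 19.27) = −23.20766.
Balance: K_1 − x×(3.29 − 2.89) = K_2, so x = (K_1 − K_2)/(3.29 − 2.89) = 14.9744/0.4 = 37.4 km.

37.4 km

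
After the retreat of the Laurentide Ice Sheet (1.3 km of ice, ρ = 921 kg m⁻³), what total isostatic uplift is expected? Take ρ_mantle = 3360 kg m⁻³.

0.356 km

Removing the load lets mantle flow back in; uplift u satisfies ρ_ice t = ρ_m u.
u = t ρ_ice/ρ_m = 1.3 km × 921/3360 = 0.356 km.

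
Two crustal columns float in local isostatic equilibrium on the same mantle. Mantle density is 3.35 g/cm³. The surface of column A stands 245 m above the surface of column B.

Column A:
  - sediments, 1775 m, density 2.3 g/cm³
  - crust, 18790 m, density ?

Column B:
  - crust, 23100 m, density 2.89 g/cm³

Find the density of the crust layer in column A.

2.84 g/cm³

Take the compensation level at the base of the deeper column (depth z_c below the surface of column A) and equate Σ ρ_i t_i down to z_c; mantle fills any gap and the z_c terms cancel.
Column A: 1775×2.3 + 18790×ρ + (z_c − 20565)×3.35
Column B: 245×0 + 23100×2.89 + (z_c − 245 − 23100)×3.35
The z_c×3.35 term appears on both sides and cancels. Collect the known terms of each column as K = Σ(ρt)_known − 3.35 × (depth of known layers): K_A = 4082.5 − 3.35×20565 = −64810.25; K_B = 66759 − 3.35×(245 + 23100) = −11446.75.
Balance: K_A + 18790×ρ = K_B, so ρ = (K_B − K_A)/18790 = 53363.5/18790 = 2.84 g/cm³.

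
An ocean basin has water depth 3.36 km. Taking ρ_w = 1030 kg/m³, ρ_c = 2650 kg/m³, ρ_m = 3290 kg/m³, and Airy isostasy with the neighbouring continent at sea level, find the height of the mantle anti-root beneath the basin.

By Archimedes' principle applied to the lithosphere: replacing crust with seawater at the top is compensated by replacing crust with mantle at the base: d (ρ_c − ρ_w) = a (ρ_m − ρ_c).
a = d (ρ_c − ρ_w)/(ρ_m − ρ_c) = 3.36 km × 1620/640 = 8.51 km.

8.51 km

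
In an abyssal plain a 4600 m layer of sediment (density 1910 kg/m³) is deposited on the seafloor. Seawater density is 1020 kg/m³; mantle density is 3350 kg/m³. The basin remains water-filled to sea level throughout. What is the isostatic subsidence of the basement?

1760 m

Submarine loading: the sediment displaces seawater, and the subsidence is in turn flooded, so s (ρ_m − ρ_w) = t (ρ_sed − ρ_w).
s = 4600 m × (1910 − 1020) / (3350 − 1020) = 1760 m.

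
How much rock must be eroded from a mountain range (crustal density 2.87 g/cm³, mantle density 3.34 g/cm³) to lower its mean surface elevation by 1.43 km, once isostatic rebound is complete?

Net drop Δ = e − u = e − e ρ_c/ρ_m = e (ρ_m − ρ_c)/ρ_m.
e = Δ ρ_m/(ρ_m − ρ_c) = 1.43 km × 3.34/0.47 = 10.2 km.

10.2 km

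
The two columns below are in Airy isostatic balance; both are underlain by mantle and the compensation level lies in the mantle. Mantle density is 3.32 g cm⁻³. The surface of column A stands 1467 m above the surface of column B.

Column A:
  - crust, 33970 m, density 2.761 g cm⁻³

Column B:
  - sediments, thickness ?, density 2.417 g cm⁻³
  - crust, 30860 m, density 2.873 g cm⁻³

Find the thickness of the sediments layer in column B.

Take the compensation level at the base of the deeper column (depth z_c below the surface of column A) and equate Σ ρ_i t_i down to z_c; mantle fills any gap and the z_c terms cancel.
Column A: 33970×2.761 + (z_c − 33970)×3.32
Column B: 1467×0 + x×2.417 + 30860×2.873 + (z_c − 1467 − 30860 − x)×3.32
The z_c×3.32 term appears on both sides and cancels. Collect the known terms of each column as K = Σ(ρt)_known − 3.32 × (depth of known layers): K_A = 93791.17 − 3.32×33970 = −18989.23; K_B = 88660.78 − 3.32×(1467 + 30860) = −18664.86.
Balance: K_A = K_B − x×(3.32 − 2.417), so x = (K_B − K_A)/(3.32 − 2.417) = 324.37/0.903 = 359 m.

359 m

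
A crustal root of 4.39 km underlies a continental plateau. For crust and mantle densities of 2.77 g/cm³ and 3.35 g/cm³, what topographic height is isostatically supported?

0.919 km

Equating mass per unit area of the two columns: ρ_c h = (ρ_m − ρ_c) r.
h = r (ρ_m − ρ_c) / ρ_c = 4.39 km × (3.35 − 2.77) / 2.77 = 0.919 km.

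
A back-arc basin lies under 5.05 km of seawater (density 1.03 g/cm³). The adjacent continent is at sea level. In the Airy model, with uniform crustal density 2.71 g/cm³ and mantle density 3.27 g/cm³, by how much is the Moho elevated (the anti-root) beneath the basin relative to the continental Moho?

15.2 km

In Airy isostatic equilibrium: replacing crust with seawater at the top is compensated by replacing crust with mantle at the base: d (ρ_c − ρ_w) = a (ρ_m − ρ_c).
a = d (ρ_c − ρ_w)/(ρ_m − ρ_c) = 5.05 km × 1.68/0.56 = 15.2 km.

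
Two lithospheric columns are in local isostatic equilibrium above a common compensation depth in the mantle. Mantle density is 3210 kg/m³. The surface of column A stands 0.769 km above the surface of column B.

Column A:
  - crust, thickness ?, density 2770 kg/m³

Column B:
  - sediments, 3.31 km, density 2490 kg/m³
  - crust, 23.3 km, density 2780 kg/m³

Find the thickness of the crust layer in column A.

33.8 km

Take the compensation level at the base of the deeper column (depth z_c below the surface of column A) and equate Σ ρ_i t_i down to z_c; mantle fills any gap and the z_c terms cancel.
Column A: x×2770 + (z_c − 0 − x)×3210
Column B: 0.769×0 + 3.31×2490 + 23.3×2780 + (z_c − 0.769 − 26.61)×3210
The z_c×3210 term appears on both sides and cancels. Collect the known terms of each column as K = Σ(ρt)_known − 3210 × (depth of known layers): K_A = 0 − 3210×0 = 0; K_B = 73015.9 − 3210×(0.769 + 26.61) = −14870.69.
Balance: K_A − x×(3210 − 2770) = K_B, so x = (K_A − K_B)/(3210 − 2770) = 14870.7/440 = 33.8 km.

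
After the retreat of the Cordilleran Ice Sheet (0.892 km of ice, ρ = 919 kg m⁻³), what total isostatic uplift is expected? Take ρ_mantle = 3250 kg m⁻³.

0.252 km

Removing the load lets mantle flow back in; uplift u satisfies ρ_ice t = ρ_m u.
u = t ρ_ice/ρ_m = 0.892 km × 919/3250 = 0.252 km.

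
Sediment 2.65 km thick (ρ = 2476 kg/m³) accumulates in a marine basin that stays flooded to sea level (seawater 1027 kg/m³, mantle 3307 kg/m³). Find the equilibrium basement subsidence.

Submarine loading: the sediment displaces seawater, and the subsidence is in turn flooded, so s (ρ_m − ρ_w) = t (ρ_sed − ρ_w).
s = 2.65 km × (2476 − 1027) / (3307 − 1027) = 1.68 km.

1.68 km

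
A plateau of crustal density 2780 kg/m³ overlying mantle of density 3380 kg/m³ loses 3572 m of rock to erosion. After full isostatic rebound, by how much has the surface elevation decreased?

Rebound u = e ρ_c/ρ_m = 3572 m × 2780/3380 = 2938 m.
Net surface drop = e − u = 3572 m − 2938 m = e (ρ_m − ρ_c)/ρ_m = 634 m.

634 m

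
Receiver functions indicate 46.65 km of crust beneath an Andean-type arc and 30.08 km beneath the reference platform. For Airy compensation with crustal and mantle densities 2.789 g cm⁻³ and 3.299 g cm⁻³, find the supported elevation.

2.56 km

Excess crust Δ = 46.65 km − 30.08 km = 16.57 km, split between elevation h and root r with h + r = Δ.
Airy balance ρ_c h = (ρ_m − ρ_c) r gives r = h ρ_c/(ρ_m − ρ_c), so h (1 + ρ_c/(ρ_m − ρ_c)) = Δ, i.e. h = Δ (ρ_m − ρ_c)/ρ_m.
h = 16.57 km × 0.51/3.299 = 2.56 km.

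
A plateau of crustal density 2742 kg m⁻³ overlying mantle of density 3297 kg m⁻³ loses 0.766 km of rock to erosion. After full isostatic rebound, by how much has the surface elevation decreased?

Rebound u = e ρ_c/ρ_m = 0.766 km × 2742/3297 = 0.6371 km.
Net surface drop = e − u = 0.766 km − 0.6371 km = e (ρ_m − ρ_c)/ρ_m = 0.129 km.

0.129 km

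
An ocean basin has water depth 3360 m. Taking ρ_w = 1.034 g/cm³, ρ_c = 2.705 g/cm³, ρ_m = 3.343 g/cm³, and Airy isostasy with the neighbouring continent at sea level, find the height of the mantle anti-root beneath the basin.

8800 m

Isostatic balance requires: replacing crust with seawater at the top is compensated by replacing crust with mantle at the base: d (ρ_c − ρ_w) = a (ρ_m − ρ_c).
a = d (ρ_c − ρ_w)/(ρ_m − ρ_c) = 3360 m × 1.671/0.638 = 8800 m.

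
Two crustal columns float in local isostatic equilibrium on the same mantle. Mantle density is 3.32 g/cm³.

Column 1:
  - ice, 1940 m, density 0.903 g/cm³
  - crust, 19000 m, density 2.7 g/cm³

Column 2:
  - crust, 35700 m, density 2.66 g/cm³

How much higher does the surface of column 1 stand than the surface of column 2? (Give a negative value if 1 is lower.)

For any compensation level in the mantle, the mantle terms cancel and isostasy reduces to e = (Σt_1 − Σt_2) − (Σ(ρt)_1 − Σ(ρt)_2) / ρ_m.
Σt_1 = 20940 m; Σt_2 = 35700 m; Σ(ρt)_1 = 53051.82; Σ(ρt)_2 = 94962 (in m·g/cm³).
e = (20940 − 35700) − (53051.82 − 94962) / 3.32 = −2140 m.

−2140 m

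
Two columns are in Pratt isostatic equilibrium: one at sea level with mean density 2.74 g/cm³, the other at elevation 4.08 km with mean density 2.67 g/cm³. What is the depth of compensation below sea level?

156 km

ρ_ref D = ρ (D + h) → D (ρ_ref − ρ) = ρ h.
D = ρ h/(ρ_ref − ρ) = 2.67 × 4.08 km/(2.74 − 2.67) = 156 km.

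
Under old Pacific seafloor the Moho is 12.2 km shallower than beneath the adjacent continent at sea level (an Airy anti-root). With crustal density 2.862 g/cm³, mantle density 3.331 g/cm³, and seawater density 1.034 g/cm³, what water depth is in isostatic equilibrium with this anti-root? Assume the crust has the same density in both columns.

3.13 km

Replacing a thickness d of crust by seawater at the top must be balanced by replacing crust with mantle at the base: d (ρ_c − ρ_w) = a (ρ_m − ρ_c).
d = a (ρ_m − ρ_c)/(ρ_c − ρ_w) = 12.2 km × 0.469/1.828 = 3.13 km.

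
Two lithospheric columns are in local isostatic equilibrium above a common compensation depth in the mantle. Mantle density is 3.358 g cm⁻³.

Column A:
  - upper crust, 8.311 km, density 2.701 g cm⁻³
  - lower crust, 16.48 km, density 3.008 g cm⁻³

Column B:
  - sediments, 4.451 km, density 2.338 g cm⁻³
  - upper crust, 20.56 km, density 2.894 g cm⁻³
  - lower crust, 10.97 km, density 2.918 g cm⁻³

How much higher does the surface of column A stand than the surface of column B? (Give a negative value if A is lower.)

For any compensation level in the mantle, the mantle terms cancel and isostasy reduces to e = (Σt_A − Σt_B) − (Σ(ρt)_A − Σ(ρt)_B) / ρ_m.
Σt_A = 24.791 km; Σt_B = 35.981 km; Σ(ρt)_A = 72.019851; Σ(ρt)_B = 101.917538 (in km·g cm⁻³).
e = (24.791 − 35.981) − (72.019851 − 101.917538) / 3.358 = −2.29 km.

−2.29 km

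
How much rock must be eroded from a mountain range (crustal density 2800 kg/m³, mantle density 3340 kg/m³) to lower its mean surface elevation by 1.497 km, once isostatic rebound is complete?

Net drop Δ = e − u = e − e ρ_c/ρ_m = e (ρ_m − ρ_c)/ρ_m.
e = Δ ρ_m/(ρ_m − ρ_c) = 1.497 km × 3340/540 = 9.26 km.

9.26 km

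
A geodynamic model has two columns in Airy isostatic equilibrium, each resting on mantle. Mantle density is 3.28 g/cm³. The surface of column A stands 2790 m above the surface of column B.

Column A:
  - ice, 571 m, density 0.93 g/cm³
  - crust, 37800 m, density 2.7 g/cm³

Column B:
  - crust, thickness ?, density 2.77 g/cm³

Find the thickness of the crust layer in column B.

Take the compensation level at the base of the deeper column (depth z_c below the surface of column A) and equate Σ ρ_i t_i down to z_c; mantle fills any gap and the z_c terms cancel.
Column A: 571×0.93 + 37800×2.7 + (z_c − 38371)×3.28
Column B: 2790×0 + x×2.77 + (z_c − 2790 − 0 − x)×3.28
The z_c×3.28 term appears on both sides and cancels. Collect the known terms of each column as K = Σ(ρt)_known − 3.28 × (depth of known layers): K_A = 102591.03 − 3.28×38371 = −23265.85; K_B = 0 − 3.28×(2790 + 0) = −9151.2.
Balance: K_A = K_B − x×(3.28 − 2.77), so x = (K_B − K_A)/(3.28 − 2.77) = 14114.6/0.51 = 27700 m.

27700 m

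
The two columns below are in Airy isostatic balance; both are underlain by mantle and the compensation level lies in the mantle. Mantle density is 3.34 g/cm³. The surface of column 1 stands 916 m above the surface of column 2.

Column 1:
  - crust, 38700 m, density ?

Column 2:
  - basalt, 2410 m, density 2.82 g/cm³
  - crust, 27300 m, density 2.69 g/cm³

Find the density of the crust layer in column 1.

2.77 g/cm³

Take the compensation level at the base of the deeper column (depth z_c below the surface of column 1) and equate Σ ρ_i t_i down to z_c; mantle fills any gap and the z_c terms cancel.
Column 1: 38700×ρ + (z_c − 38700)×3.34
Column 2: 916×0 + 2410×2.82 + 27300×2.69 + (z_c − 916 − 29710)×3.34
The z_c×3.34 term appears on both sides and cancels. Collect the known terms of each column as K = Σ(ρt)_known − 3.34 × (depth of known layers): K_1 = 0 − 3.34×38700 = −129258; K_2 = 80233.2 − 3.34×(916 + 29710) = −22057.64.
Balance: K_1 + 38700×ρ = K_2, so ρ = (K_2 − K_1)/38700 = 107200/38700 = 2.77 g/cm³.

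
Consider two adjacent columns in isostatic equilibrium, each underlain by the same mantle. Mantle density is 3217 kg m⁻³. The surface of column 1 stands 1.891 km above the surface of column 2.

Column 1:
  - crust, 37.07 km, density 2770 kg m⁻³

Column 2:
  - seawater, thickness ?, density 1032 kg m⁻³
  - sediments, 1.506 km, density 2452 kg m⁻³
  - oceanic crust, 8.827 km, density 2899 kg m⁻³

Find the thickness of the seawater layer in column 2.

2.99 km

Take the compensation level at the base of the deeper column (depth z_c below the surface of column 1) and equate Σ ρ_i t_i down to z_c; mantle fills any gap and the z_c terms cancel.
Column 1: 37.07×2770 + (z_c − 37.07)×3217
Column 2: 1.891×0 + x×1032 + 1.506×2452 + 8.827×2899 + (z_c − 1.891 − 10.333 − x)×3217
The z_c×3217 term appears on both sides and cancels. Collect the known terms of each column as K = Σ(ρt)_known − 3217 × (depth of known layers): K_1 = 102683.9 − 3217×37.07 = −16570.29; K_2 = 29282.185 − 3217×(1.891 + 10.333) = −10042.423.
Balance: K_1 = K_2 − x×(3217 − 1032), so x = (K_2 − K_1)/(3217 − 1032) = 6527.87/2185 = 2.99 km.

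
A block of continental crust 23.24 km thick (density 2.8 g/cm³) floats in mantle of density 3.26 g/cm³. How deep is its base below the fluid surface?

20 km

Draft d = t ρ_obj/ρ_fluid = 23.24 km × 2.8/3.26 = 20 km.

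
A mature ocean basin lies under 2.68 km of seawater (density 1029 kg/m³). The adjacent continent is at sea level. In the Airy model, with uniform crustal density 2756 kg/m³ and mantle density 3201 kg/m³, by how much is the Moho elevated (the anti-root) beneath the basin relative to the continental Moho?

10.4 km

Equating mass per unit area of the two columns: replacing crust with seawater at the top is compensated by replacing crust with mantle at the base: d (ρ_c − ρ_w) = a (ρ_m − ρ_c).
a = d (ρ_c − ρ_w)/(ρ_m − ρ_c) = 2.68 km × 1727/445 = 10.4 km.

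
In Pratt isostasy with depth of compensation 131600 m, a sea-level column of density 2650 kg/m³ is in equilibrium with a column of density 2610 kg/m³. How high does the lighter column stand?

2020 m

ρ_ref D = ρ (D + h) → h = D (ρ_ref − ρ)/ρ.
h = 131600 m × (2650 − 2610)/2610 = 2020 m.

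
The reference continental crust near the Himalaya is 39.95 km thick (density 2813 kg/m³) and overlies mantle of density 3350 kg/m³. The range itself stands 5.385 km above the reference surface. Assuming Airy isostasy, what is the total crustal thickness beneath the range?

73.5 km

Root depth r = h ρ_c / (ρ_m − ρ_c) = 5.385 km × 2813 / 537 = 28.21 km.
Total thickness = T + h + r = 39.95 km + 5.385 km + 28.21 km = 73.5 km.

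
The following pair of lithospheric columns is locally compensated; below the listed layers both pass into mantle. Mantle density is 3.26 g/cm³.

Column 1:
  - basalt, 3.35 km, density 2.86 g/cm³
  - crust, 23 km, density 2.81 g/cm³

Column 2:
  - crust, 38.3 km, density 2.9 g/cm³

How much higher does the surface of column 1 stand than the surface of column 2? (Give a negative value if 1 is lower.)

For any compensation level in the mantle, the mantle terms cancel and isostasy reduces to e = (Σt_1 − Σt_2) − (Σ(ρt)_1 − Σ(ρt)_2) / ρ_m.
Σt_1 = 26.35 km; Σt_2 = 38.3 km; Σ(ρt)_1 = 74.211; Σ(ρt)_2 = 111.07 (in km·g/cm³).
e = (26.35 − 38.3) − (74.211 − 111.07) / 3.26 = −0.644 km.

−0.644 km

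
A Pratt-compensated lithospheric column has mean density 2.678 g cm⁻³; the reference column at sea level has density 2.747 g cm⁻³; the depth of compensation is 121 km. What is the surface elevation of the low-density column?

3.12 km

ρ_ref D = ρ (D + h) → h = D (ρ_ref − ρ)/ρ.
h = 121 km × (2.747 − 2.678)/2.678 = 3.12 km.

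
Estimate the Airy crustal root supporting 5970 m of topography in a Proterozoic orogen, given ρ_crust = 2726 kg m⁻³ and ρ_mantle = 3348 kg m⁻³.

26200 m

In Airy isostatic equilibrium: the weight of the topography is balanced by the buoyancy of the root, ρ_c h = (ρ_m − ρ_c) r.
r = h · ρ_c / (ρ_m − ρ_c) = 5970 m × 2726 / (3348 − 2726) = 26200 m.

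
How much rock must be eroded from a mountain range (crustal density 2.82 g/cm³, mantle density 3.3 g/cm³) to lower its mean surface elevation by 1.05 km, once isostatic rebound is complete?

7.22 km

Net drop Δ = e − u = e − e ρ_c/ρ_m = e (ρ_m − ρ_c)/ρ_m.
e = Δ ρ_m/(ρ_m − ρ_c) = 1.05 km × 3.3/0.48 = 7.22 km.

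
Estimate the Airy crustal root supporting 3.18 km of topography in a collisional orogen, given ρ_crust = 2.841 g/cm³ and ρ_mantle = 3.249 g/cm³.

22.1 km

Equating mass per unit area of the two columns: the weight of the topography is balanced by the buoyancy of the root, ρ_c h = (ρ_m − ρ_c) r.
r = h · ρ_c / (ρ_m − ρ_c) = 3.18 km × 2.841 / (3.249 − 2.841) = 22.1 km.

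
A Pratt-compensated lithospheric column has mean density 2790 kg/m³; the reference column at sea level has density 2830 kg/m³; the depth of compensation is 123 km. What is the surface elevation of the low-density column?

ρ_ref D = ρ (D + h) → h = D (ρ_ref − ρ)/ρ.
h = 123 km × (2830 − 2790)/2790 = 1.76 km.

1.76 km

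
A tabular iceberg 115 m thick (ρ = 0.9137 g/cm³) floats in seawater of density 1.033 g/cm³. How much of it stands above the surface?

13.3 m

Floating equilibrium: submerged depth d = t ρ_obj/ρ_fluid = 115 m × 0.9137/1.033 = 101.7 m.
Freeboard = t − d = 115 m − 101.7 m = 13.3 m.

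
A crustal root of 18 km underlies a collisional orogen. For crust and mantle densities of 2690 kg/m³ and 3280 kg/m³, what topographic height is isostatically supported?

In Airy isostatic equilibrium: ρ_c h = (ρ_m − ρ_c) r.
h = r (ρ_m − ρ_c) / ρ_c = 18 km × (3280 − 2690) / 2690 = 3.95 km.

3.95 km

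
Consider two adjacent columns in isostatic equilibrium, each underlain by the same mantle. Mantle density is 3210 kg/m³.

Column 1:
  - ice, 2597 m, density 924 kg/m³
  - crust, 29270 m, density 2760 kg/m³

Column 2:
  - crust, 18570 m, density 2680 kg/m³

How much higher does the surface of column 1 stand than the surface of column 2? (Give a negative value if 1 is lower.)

For any compensation level in the mantle, the mantle terms cancel and isostasy reduces to e = (Σt_1 − Σt_2) − (Σ(ρt)_1 − Σ(ρt)_2) / ρ_m.
Σt_1 = 31867 m; Σt_2 = 18570 m; Σ(ρt)_1 = 83184828; Σ(ρt)_2 = 49767600 (in m·kg/m³).
e = (31867 − 18570) − (83184828 − 49767600) / 3210 = 2890 m.

2890 m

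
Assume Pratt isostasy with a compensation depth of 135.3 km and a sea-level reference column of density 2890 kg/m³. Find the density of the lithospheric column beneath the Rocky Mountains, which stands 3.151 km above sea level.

2820 kg/m³

Pratt balance: ρ_ref D = ρ (D + h).
ρ = ρ_ref D/(D + h) = 2890 × 135.3 km/(135.3 km + 3.151 km) = 2820 kg/m³.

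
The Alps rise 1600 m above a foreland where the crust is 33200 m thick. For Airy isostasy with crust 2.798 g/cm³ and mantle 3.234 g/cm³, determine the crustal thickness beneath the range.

45100 m

Root depth r = h ρ_c / (ρ_m − ρ_c) = 1600 m × 2.798 / 0.436 = 10270 m.
Total thickness = T + h + r = 33200 m + 1600 m + 10270 m = 45100 m.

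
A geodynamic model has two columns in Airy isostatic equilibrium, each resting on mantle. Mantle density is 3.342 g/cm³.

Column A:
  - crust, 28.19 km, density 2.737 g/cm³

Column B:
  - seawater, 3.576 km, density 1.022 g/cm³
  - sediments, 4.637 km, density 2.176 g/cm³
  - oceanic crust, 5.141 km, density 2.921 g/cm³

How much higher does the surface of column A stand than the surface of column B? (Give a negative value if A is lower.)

For any compensation level in the mantle, the mantle terms cancel and isostasy reduces to e = (Σt_A − Σt_B) − (Σ(ρt)_A − Σ(ρt)_B) / ρ_m.
Σt_A = 28.19 km; Σt_B = 13.354 km; Σ(ρt)_A = 77.15603; Σ(ρt)_B = 28.761645 (in km·g/cm³).
e = (28.19 − 13.354) − (77.15603 − 28.761645) / 3.342 = 0.355 km.

0.355 km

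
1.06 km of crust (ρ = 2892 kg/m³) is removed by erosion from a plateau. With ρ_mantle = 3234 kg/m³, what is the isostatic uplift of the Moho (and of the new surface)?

Unloading: uplift u = e ρ_c/ρ_m = 1.06 km × 2892/3234 = 0.948 km.

0.948 km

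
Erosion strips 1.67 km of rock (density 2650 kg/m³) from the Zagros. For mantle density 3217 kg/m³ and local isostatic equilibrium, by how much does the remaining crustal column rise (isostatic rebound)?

1.38 km

Unloading: uplift u = e ρ_c/ρ_m = 1.67 km × 2650/3217 = 1.38 km.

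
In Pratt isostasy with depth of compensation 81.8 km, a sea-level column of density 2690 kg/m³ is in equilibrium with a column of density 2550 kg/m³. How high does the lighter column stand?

ρ_ref D = ρ (D + h) → h = D (ρ_ref − ρ)/ρ.
h = 81.8 km × (2690 − 2550)/2550 = 4.49 km.

4.49 km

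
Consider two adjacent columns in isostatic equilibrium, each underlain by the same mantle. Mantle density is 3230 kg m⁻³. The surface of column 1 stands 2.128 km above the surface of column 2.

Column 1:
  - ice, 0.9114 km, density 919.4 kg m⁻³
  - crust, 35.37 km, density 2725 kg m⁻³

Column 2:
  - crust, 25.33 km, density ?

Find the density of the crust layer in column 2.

Take the compensation level at the base of the deeper column (depth z_c below the surface of column 1) and equate Σ ρ_i t_i down to z_c; mantle fills any gap and the z_c terms cancel.
Column 1: 0.9114×919.4 + 35.37×2725 + (z_c − 36.2814)×3230
Column 2: 2.128×0 + 25.33×ρ + (z_c − 2.128 − 25.33)×3230
The z_c×3230 term appears on both sides and cancels. Collect the known terms of each column as K = Σ(ρt)_known − 3230 × (depth of known layers): K_1 = 97221.1912 − 3230×36.2814 = −19967.7308; K_2 = 0 − 3230×(2.128 + 25.33) = −88689.34.
Balance: K_1 = K_2 + 25.33×ρ, so ρ = (K_1 − K_2)/25.33 = 68721.6/25.33 = 2710 kg m⁻³.

2710 kg m⁻³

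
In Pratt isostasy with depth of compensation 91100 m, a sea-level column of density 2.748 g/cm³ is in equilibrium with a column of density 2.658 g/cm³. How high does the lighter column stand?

3080 m

ρ_ref D = ρ (D + h) → h = D (ρ_ref − ρ)/ρ.
h = 91100 m × (2.748 − 2.658)/2.658 = 3080 m.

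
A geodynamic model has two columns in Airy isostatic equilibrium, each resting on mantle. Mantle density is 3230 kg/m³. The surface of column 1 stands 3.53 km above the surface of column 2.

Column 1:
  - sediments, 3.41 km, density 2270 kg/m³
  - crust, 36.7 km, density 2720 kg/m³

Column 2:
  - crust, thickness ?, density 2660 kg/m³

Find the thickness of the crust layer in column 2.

Take the compensation level at the base of the deeper column (depth z_c below the surface of column 1) and equate Σ ρ_i t_i down to z_c; mantle fills any gap and the z_c terms cancel.
Column 1: 3.41×2270 + 36.7×2720 + (z_c − 40.11)×3230
Column 2: 3.53×0 + x×2660 + (z_c − 3.53 − 0 − x)×3230
The z_c×3230 term appears on both sides and cancels. Collect the known terms of each column as K = Σ(ρt)_known − 3230 × (depth of known layers): K_1 = 107564.7 − 3230×40.11 = −21990.6; K_2 = 0 − 3230×(3.53 + 0) = −11401.9.
Balance: K_1 = K_2 − x×(3230 − 2660), so x = (K_2 − K_1)/(3230 − 2660) = 10588.7/570 = 18.6 km.

18.6 km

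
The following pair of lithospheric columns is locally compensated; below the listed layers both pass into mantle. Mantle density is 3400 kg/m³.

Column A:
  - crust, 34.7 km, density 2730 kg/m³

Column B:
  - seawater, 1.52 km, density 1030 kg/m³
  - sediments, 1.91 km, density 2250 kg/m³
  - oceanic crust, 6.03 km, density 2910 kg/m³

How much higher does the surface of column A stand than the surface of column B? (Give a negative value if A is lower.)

4.26 km

For any compensation level in the mantle, the mantle terms cancel and isostasy reduces to e = (Σt_A − Σt_B) − (Σ(ρt)_A − Σ(ρt)_B) / ρ_m.
Σt_A = 34.7 km; Σt_B = 9.46 km; Σ(ρt)_A = 94731; Σ(ρt)_B = 23410.4 (in km·kg/m³).
e = (34.7 − 9.46) − (94731 − 23410.4) / 3400 = 4.26 km.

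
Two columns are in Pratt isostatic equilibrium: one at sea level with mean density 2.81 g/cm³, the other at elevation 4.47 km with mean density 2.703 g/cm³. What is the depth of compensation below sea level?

113 km

ρ_ref D = ρ (D + h) → D (ρ_ref − ρ) = ρ h.
D = ρ h/(ρ_ref − ρ) = 2.703 × 4.47 km/(2.81 − 2.703) = 113 km.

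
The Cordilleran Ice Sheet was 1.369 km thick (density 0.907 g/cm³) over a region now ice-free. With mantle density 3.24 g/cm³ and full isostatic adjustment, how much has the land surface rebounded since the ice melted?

0.383 km

Removing the load lets mantle flow back in; uplift u satisfies ρ_ice t = ρ_m u.
u = t ρ_ice/ρ_m = 1.369 km × 0.907/3.24 = 0.383 km.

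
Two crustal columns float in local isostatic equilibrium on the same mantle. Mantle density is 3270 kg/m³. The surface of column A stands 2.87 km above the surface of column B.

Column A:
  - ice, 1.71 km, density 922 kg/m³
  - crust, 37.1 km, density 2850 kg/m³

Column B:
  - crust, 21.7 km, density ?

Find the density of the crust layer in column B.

Take the compensation level at the base of the deeper column (depth z_c below the surface of column A) and equate Σ ρ_i t_i down to z_c; mantle fills any gap and the z_c terms cancel.
Column A: 1.71×922 + 37.1×2850 + (z_c − 38.81)×3270
Column B: 2.87×0 + 21.7×ρ + (z_c − 2.87 − 21.7)×3270
The z_c×3270 term appears on both sides and cancels. Collect the known terms of each column as K = Σ(ρt)_known − 3270 × (depth of known layers): K_A = 107311.62 − 3270×38.81 = −19597.08; K_B = 0 − 3270×(2.87 + 21.7) = −80343.9.
Balance: K_A = K_B + 21.7×ρ, so ρ = (K_A − K_B)/21.7 = 60746.8/21.7 = 2800 kg/m³.

2800 kg/m³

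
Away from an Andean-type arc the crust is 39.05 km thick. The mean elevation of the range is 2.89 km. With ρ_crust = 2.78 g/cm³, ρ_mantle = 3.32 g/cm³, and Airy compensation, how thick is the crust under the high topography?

Root depth r = h ρ_c / (ρ_m − ρ_c) = 2.89 km × 2.78 / 0.54 = 14.88 km.
Total thickness = T + h + r = 39.05 km + 2.89 km + 14.88 km = 56.8 km.

56.8 km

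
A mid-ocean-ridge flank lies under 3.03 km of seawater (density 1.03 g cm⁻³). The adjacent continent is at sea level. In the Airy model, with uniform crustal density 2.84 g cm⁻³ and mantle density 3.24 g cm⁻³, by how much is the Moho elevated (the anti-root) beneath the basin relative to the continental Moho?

Balancing pressure at the compensation depth: replacing crust with seawater at the top is compensated by replacing crust with mantle at the base: d (ρ_c − ρ_w) = a (ρ_m − ρ_c).
a = d (ρ_c − ρ_w)/(ρ_m − ρ_c) = 3.03 km × 1.81/0.4 = 13.7 km.

13.7 km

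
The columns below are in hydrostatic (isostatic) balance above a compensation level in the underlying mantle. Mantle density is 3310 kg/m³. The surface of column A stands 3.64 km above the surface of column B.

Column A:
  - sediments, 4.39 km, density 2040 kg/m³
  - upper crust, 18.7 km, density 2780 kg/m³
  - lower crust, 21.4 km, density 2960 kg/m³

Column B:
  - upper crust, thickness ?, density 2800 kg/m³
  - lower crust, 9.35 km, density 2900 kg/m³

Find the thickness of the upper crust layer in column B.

Take the compensation level at the base of the deeper column (depth z_c below the surface of column A) and equate Σ ρ_i t_i down to z_c; mantle fills any gap and the z_c terms cancel.
Column A: 4.39×2040 + 18.7×2780 + 21.4×2960 + (z_c − 44.49)×3310
Column B: 3.64×0 + x×2800 + 9.35×2900 + (z_c − 3.64 − 9.35 − x)×3310
The z_c×3310 term appears on both sides and cancels. Collect the known terms of each column as K = Σ(ρt)_known − 3310 × (depth of known layers): K_A = 124285.6 − 3310×44.49 = −22976.3; K_B = 27115 − 3310×(3.64 + 9.35) = −15881.9.
Balance: K_A = K_B − x×(3310 − 2800), so x = (K_B − K_A)/(3310 − 2800) = 7094.4/510 = 13.9 km.

13.9 km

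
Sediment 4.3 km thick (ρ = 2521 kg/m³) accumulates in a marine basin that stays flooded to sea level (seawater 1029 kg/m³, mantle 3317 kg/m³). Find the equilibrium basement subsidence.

Submarine loading: the sediment displaces seawater, and the subsidence is in turn flooded, so s (ρ_m − ρ_w) = t (ρ_sed − ρ_w).
s = 4.3 km × (2521 − 1029) / (3317 − 1029) = 2.8 km.

2.8 km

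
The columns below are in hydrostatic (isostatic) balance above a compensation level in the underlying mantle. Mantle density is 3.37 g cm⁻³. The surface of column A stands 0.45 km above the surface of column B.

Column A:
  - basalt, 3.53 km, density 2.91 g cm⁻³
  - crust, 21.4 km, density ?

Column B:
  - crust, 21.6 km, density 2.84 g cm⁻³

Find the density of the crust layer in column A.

2.84 g cm⁻³

Take the compensation level at the base of the deeper column (depth z_c below the surface of column A) and equate Σ ρ_i t_i down to z_c; mantle fills any gap and the z_c terms cancel.
Column A: 3.53×2.91 + 21.4×ρ + (z_c − 24.93)×3.37
Column B: 0.45×0 + 21.6×2.84 + (z_c − 0.45 − 21.6)×3.37
The z_c×3.37 term appears on both sides and cancels. Collect the known terms of each column as K = Σ(ρt)_known − 3.37 × (depth of known layers): K_A = 10.2723 − 3.37×24.93 = −73.7418; K_B = 61.344 − 3.37×(0.45 + 21.6) = −12.9645.
Balance: K_A + 21.4×ρ = K_B, so ρ = (K_B − K_A)/21.4 = 60.7773/21.4 = 2.84 g cm⁻³.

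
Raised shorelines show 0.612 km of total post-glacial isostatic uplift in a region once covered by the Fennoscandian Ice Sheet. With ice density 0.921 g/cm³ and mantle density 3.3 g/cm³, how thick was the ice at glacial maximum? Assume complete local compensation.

u = t ρ_ice/ρ_m → t = u ρ_m/ρ_ice = 0.612 km × 3.3/0.921 = 2.19 km.

2.19 km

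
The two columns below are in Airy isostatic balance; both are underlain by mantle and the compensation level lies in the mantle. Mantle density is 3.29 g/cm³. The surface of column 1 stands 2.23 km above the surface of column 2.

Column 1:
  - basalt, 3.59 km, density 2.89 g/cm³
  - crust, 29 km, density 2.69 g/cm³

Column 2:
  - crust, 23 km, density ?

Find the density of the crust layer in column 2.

2.79 g/cm³

Take the compensation level at the base of the deeper column (depth z_c below the surface of column 1) and equate Σ ρ_i t_i down to z_c; mantle fills any gap and the z_c terms cancel.
Column 1: 3.59×2.89 + 29×2.69 + (z_c − 32.59)×3.29
Column 2: 2.23×0 + 23×ρ + (z_c − 2.23 − 23)×3.29
The z_c×3.29 term appears on both sides and cancels. Collect the known terms of each column as K = Σ(ρt)_known − 3.29 × (depth of known layers): K_1 = 88.3851 − 3.29×32.59 = −18.836; K_2 = 0 − 3.29×(2.23 + 23) = −83.0067.
Balance: K_1 = K_2 + 23×ρ, so ρ = (K_1 − K_2)/23 = 64.1707/23 = 2.79 g/cm³.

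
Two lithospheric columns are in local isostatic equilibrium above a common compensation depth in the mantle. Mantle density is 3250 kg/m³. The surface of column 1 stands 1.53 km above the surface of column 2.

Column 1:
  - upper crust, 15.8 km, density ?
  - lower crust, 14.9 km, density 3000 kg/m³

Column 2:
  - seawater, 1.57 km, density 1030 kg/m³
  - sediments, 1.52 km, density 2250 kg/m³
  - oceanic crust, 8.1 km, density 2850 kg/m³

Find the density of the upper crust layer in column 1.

Take the compensation level at the base of the deeper column (depth z_c below the surface of column 1) and equate Σ ρ_i t_i down to z_c; mantle fills any gap and the z_c terms cancel.
Column 1: 15.8×ρ + 14.9×3000 + (z_c − 30.7)×3250
Column 2: 1.53×0 + 1.57×1030 + 1.52×2250 + 8.1×2850 + (z_c − 1.53 − 11.19)×3250
The z_c×3250 term appears on both sides and cancels. Collect the known terms of each column as K = Σ(ρt)_known − 3250 × (depth of known layers): K_1 = 44700 − 3250×30.7 = −55075; K_2 = 28122.1 − 3250×(1.53 + 11.19) = −13217.9.
Balance: K_1 + 15.8×ρ = K_2, so ρ = (K_2 − K_1)/15.8 = 41857.1/15.8 = 2650 kg/m³.

2650 kg/m³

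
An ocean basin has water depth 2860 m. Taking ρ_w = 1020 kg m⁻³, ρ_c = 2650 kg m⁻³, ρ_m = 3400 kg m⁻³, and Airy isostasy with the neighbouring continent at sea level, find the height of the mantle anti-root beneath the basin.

6220 m

Equating mass per unit area of the two columns: replacing crust with seawater at the top is compensated by replacing crust with mantle at the base: d (ρ_c − ρ_w) = a (ρ_m − ρ_c).
a = d (ρ_c − ρ_w)/(ρ_m − ρ_c) = 2860 m × 1630/750 = 6220 m.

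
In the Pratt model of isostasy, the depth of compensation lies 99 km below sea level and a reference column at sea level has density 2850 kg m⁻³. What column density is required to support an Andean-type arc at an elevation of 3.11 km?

2760 kg m⁻³

Pratt balance: ρ_ref D = ρ (D + h).
ρ = ρ_ref D/(D + h) = 2850 × 99 km/(99 km + 3.11 km) = 2760 kg m⁻³.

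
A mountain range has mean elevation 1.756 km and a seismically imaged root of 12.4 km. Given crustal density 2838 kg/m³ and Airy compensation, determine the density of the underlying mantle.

3240 kg/m³

Airy balance: ρ_c h = (ρ_m − ρ_c) r → ρ_m = ρ_c (1 + h/r).
ρ_m = 2838 × (1 + 1.756 km/12.4 km) = 3240 kg/m³.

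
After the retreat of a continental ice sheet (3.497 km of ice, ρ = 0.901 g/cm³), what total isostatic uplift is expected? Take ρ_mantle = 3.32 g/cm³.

Removing the load lets mantle flow back in; uplift u satisfies ρ_ice t = ρ_m u.
u = t ρ_ice/ρ_m = 3.497 km × 0.901/3.32 = 0.949 km.

0.949 km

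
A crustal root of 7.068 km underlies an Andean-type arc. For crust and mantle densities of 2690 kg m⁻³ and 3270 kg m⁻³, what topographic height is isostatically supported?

For local isostatic compensation: ρ_c h = (ρ_m − ρ_c) r.
h = r (ρ_m − ρ_c) / ρ_c = 7.068 km × (3270 − 2690) / 2690 = 1.52 km.

1.52 km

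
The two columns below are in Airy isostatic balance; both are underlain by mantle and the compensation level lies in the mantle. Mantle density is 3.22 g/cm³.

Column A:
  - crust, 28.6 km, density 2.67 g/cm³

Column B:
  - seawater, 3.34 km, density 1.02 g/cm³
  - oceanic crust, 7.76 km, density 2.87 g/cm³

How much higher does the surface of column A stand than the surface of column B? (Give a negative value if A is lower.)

1.76 km

For any compensation level in the mantle, the mantle terms cancel and isostasy reduces to e = (Σt_A − Σt_B) − (Σ(ρt)_A − Σ(ρt)_B) / ρ_m.
Σt_A = 28.6 km; Σt_B = 11.1 km; Σ(ρt)_A = 76.362; Σ(ρt)_B = 25.678 (in km·g/cm³).
e = (28.6 − 11.1) − (76.362 − 25.678) / 3.22 = 1.76 km.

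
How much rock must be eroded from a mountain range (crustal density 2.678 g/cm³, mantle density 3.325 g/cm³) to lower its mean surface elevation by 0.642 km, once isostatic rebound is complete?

Net drop Δ = e − u = e − e ρ_c/ρ_m = e (ρ_m − ρ_c)/ρ_m.
e = Δ ρ_m/(ρ_m − ρ_c) = 0.642 km × 3.325/0.647 = 3.3 km.

3.3 km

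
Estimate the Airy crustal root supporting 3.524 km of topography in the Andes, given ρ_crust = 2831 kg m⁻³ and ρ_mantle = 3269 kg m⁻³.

In Airy isostatic equilibrium: the weight of the topography is balanced by the buoyancy of the root, ρ_c h = (ρ_m − ρ_c) r.
r = h · ρ_c / (ρ_m − ρ_c) = 3.524 km × 2831 / (3269 − 2831) = 22.8 km.

22.8 km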